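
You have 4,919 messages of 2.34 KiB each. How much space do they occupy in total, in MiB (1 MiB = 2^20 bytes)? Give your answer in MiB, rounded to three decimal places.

11.241 MiB

Total = 4,919 × 2.34 KiB = 11510.46 KiB
= 11510.46 × 1,024 bytes = 11,786,711.04 bytes
1 MiB = 1,048,576 bytes
11,786,711.04 / 1,048,576 = 11.241 MiB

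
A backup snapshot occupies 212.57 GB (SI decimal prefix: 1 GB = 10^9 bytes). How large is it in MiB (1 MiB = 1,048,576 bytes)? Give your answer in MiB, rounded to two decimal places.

212.57 GB × 1,000,000,000 bytes/GB = 212,570,000,000 bytes
1 MiB = 1,048,576 bytes
212,570,000,000 / 1,048,576 = 202,722.55 MiB

202,722.55 MiB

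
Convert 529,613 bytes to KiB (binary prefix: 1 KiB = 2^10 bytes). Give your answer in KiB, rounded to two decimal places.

529,613 bytes given.
1 KiB = 2^10 bytes = 1,024 bytes
529,613 / 1,024 = 517.20 KiB

517.20 KiB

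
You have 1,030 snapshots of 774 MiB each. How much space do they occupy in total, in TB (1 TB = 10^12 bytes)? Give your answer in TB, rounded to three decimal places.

Total = 1,030 × 774 MiB = 797,220 MiB
= 797,220 × 1,048,576 bytes = 835,945,758,720 bytes
1 TB = 1,000,000,000,000 bytes
835,945,758,720 / 1,000,000,000,000 = 0.836 TB

0.836 TB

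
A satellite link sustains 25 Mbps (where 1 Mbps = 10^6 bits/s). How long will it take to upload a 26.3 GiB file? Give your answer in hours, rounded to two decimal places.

2.51 hours

26.3 GiB = 28,239,409,971.2 bytes = 225,915,279,769.6 bits
25 Mbps = 25,000,000 bits/s
time = 225,915,279,769.6 / 25,000,000 = 9,036.6112 s
9,036.6112 s / 3600 = 2.51 hours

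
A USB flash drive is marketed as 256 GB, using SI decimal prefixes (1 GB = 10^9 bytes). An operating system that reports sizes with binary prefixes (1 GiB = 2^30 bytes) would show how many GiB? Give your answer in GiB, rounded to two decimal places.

238.42 GiB

256 GB × 1,000,000,000 bytes/GB = 256,000,000,000 bytes
1 GiB = 2^30 bytes = 1,073,741,824 bytes
256,000,000,000 / 1,073,741,824 = 238.42 GiB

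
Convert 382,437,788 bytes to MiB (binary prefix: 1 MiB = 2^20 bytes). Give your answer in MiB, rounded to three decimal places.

382,437,788 bytes given.
1 MiB = 2^20 bytes = 1,048,576 bytes
382,437,788 / 1,048,576 = 364.721 MiB

364.721 MiB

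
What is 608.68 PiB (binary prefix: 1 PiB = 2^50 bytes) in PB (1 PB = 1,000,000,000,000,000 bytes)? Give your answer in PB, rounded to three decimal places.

608.68 PiB = 608.68 × 2^50 bytes = 685,312,755,296,968,376.32 bytes
1 PB = 1,000,000,000,000,000 bytes
685,312,755,296,968,376.32 / 1,000,000,000,000,000 = 685.313 PB

685.313 PB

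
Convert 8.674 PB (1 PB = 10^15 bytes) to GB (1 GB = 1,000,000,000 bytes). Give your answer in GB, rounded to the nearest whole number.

8,674,000 GB

8.674 PB = 8.674 × 10^15 bytes = 8,674,000,000,000,000 bytes
1 GB = 1,000,000,000 bytes
8,674,000,000,000,000 / 1,000,000,000 = 8,674,000 GB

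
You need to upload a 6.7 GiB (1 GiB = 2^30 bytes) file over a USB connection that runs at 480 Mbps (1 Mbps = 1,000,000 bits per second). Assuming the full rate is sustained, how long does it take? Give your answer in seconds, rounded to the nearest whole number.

120 seconds

6.7 GiB = 7,194,070,220.8 bytes = 57,552,561,766.4 bits
480 Mbps = 480,000,000 bits/s
time = 57,552,561,766.4 / 480,000,000 = 120 s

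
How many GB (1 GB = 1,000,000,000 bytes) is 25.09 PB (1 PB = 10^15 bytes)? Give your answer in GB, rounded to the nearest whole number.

25.09 PB × 1,000,000,000,000,000 bytes/PB = 25,090,000,000,000,000 bytes
1 GB = 10^9 bytes = 1,000,000,000 bytes
25,090,000,000,000,000 / 1,000,000,000 = 25,090,000 GB

25,090,000 GB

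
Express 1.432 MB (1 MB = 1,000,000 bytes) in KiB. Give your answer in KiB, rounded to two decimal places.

1.432 MB × 1,000,000 bytes/MB = 1,432,000 bytes
1 KiB = 1,024 bytes
1,432,000 / 1,024 = 1,398.44 KiB

1,398.44 KiB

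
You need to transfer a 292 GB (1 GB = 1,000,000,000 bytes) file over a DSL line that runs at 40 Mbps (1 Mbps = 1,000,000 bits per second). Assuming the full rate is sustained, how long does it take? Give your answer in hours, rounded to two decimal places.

292 GB = 292,000,000,000 bytes = 2,336,000,000,000 bits
40 Mbps = 40,000,000 bits/s
time = 2,336,000,000,000 / 40,000,000 = 58,400.0000 s
58,400.0000 s / 3600 = 16.22 hours

16.22 hours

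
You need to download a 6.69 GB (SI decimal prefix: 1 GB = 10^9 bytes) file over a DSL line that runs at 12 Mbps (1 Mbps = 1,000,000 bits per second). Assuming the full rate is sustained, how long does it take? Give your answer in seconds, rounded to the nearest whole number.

6.69 GB = 6,690,000,000 bytes = 53,520,000,000 bits
12 Mbps = 12,000,000 bits/s
time = 53,520,000,000 / 12,000,000 = 4,460 s

4,460 seconds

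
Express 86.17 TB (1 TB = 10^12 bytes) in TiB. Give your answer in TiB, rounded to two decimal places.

78.37 TiB

86.17 TB × 1,000,000,000,000 bytes/TB = 86,170,000,000,000 bytes
1 TiB = 2^40 bytes = 1,099,511,627,776 bytes
86,170,000,000,000 / 1,099,511,627,776 = 78.37 TiB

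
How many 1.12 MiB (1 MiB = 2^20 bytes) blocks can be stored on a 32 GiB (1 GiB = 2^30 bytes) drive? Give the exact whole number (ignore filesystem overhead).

29,257

Capacity: 32 GiB = 34,359,738,368 bytes
Per item: 1.12 MiB = 1,174,405.12 bytes
⌊34,359,738,368 / 1,174,405.12⌋ = 29,257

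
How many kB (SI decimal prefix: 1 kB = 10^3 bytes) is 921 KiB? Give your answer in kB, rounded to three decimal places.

921 KiB = 921 × 2^10 bytes = 943,104 bytes
1 kB = 10^3 bytes = 1,000 bytes
943,104 / 1,000 = 943.104 kB

943.104 kB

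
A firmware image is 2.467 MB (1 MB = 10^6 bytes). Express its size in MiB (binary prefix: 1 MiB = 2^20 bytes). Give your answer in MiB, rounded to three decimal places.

2.467 MB = 2.467 × 10^6 bytes = 2,467,000 bytes
1 MiB = 2^20 bytes = 1,048,576 bytes
2,467,000 / 1,048,576 = 2.353 MiB

2.353 MiB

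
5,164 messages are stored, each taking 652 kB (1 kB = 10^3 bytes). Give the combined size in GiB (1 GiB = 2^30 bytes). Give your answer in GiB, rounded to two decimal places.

Total = 5,164 × 652 kB = 3,366,928 kB
= 3,366,928 × 1,000 bytes = 3,366,928,000 bytes
1 GiB = 1,073,741,824 bytes
3,366,928,000 / 1,073,741,824 = 3.14 GiB

3.14 GiB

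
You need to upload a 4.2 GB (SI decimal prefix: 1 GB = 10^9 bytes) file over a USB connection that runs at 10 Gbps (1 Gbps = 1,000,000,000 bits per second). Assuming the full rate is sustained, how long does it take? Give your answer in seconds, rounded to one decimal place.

3.4 seconds

4.2 GB = 4,200,000,000 bytes = 33,600,000,000 bits
10 Gbps = 10,000,000,000 bits/s
time = 33,600,000,000 / 10,000,000,000 = 3.4 s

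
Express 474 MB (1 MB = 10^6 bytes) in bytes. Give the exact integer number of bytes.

474 × 1,000,000 = 474,000,000 bytes  (1 MB = 10^6 bytes)

474,000,000 bytes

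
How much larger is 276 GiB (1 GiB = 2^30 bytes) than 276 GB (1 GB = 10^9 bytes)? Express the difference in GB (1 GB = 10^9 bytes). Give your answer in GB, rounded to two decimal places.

20.35 GB

276 GiB = 276 × 1,073,741,824 = 296,352,743,424 bytes
276 GB = 276 × 1,000,000,000 = 276,000,000,000 bytes
difference = 20,352,743,424 bytes
20,352,743,424 / 1,000,000,000 = 20.35 GB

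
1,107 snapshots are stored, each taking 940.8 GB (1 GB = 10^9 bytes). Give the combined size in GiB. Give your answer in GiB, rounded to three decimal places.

969,940.424 GiB

Total = 1,107 × 940.8 GB = 1041465.6 GB
= 1041465.6 × 1,000,000,000 bytes = 1,041,465,600,000,000 bytes
1 GiB = 1,073,741,824 bytes
1,041,465,600,000,000 / 1,073,741,824 = 969,940.424 GiB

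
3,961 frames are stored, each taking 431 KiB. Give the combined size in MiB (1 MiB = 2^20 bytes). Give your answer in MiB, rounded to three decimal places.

1,667.179 MiB

Total = 3,961 × 431 KiB = 1,707,191 KiB
= 1,707,191 × 1,024 bytes = 1,748,163,584 bytes
1 MiB = 1,048,576 bytes
1,748,163,584 / 1,048,576 = 1,667.179 MiB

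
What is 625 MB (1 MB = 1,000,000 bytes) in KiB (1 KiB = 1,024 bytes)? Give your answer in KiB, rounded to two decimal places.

610,351.56 KiB

625 MB × 1,000,000 bytes/MB = 625,000,000 bytes
1 KiB = 2^10 bytes = 1,024 bytes
625,000,000 / 1,024 = 610,351.56 KiB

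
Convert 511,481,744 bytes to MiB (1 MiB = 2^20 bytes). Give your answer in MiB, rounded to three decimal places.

511,481,744 bytes given.
1 MiB = 1,048,576 bytes
511,481,744 / 1,048,576 = 487.787 MiB

487.787 MiB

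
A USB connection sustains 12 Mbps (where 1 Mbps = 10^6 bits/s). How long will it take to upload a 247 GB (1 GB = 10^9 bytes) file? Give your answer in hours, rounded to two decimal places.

247 GB = 247,000,000,000 bytes = 1,976,000,000,000 bits
12 Mbps = 12,000,000 bits/s
time = 1,976,000,000,000 / 12,000,000 = 164,666.6667 s
164,666.6667 s / 3600 = 45.74 hours

45.74 hours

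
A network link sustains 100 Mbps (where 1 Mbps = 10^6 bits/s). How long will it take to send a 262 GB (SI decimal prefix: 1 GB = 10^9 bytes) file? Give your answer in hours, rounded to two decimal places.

262 GB = 262,000,000,000 bytes = 2,096,000,000,000 bits
100 Mbps = 100,000,000 bits/s
time = 2,096,000,000,000 / 100,000,000 = 20,960.0000 s
20,960.0000 s / 3600 = 5.82 hours

5.82 hours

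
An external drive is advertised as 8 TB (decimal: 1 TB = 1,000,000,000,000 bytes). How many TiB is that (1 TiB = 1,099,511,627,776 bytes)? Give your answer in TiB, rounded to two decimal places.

7.28 TiB

8 TB × 1,000,000,000,000 bytes/TB = 8,000,000,000,000 bytes
1 TiB = 1,099,511,627,776 bytes
8,000,000,000,000 / 1,099,511,627,776 = 7.28 TiB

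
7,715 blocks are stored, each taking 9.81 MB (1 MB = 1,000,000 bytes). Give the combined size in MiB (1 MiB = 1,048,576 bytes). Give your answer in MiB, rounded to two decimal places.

Total = 7,715 × 9.81 MB = 75684.15 MB
= 75684.15 × 1,000,000 bytes = 75,684,150,000 bytes
1 MiB = 1,048,576 bytes
75,684,150,000 / 1,048,576 = 72,178.03 MiB

72,178.03 MiB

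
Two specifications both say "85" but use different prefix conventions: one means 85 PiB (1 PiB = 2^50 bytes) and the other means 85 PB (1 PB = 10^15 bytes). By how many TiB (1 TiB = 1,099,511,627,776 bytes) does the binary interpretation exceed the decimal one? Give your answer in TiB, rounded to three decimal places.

9,732.950 TiB

85 PiB = 85 × 1,125,899,906,842,624 = 95,701,492,081,623,040 bytes
85 PB = 85 × 1,000,000,000,000,000 = 85,000,000,000,000,000 bytes
difference = 10,701,492,081,623,040 bytes
10,701,492,081,623,040 / 1,099,511,627,776 = 9,732.950 TiB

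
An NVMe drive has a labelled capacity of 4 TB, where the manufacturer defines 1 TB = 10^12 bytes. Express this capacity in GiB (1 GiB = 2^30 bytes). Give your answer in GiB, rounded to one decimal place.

4 TB = 4 × 10^12 bytes = 4,000,000,000,000 bytes
1 GiB = 2^30 bytes = 1,073,741,824 bytes
4,000,000,000,000 / 1,073,741,824 = 3,725.3 GiB

3,725.3 GiB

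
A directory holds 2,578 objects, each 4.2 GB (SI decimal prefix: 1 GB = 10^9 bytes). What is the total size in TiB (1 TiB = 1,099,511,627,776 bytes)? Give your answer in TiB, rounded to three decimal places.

9.848 TiB

Total = 2,578 × 4.2 GB = 10827.6 GB
= 10827.6 × 1,000,000,000 bytes = 10,827,600,000,000 bytes
1 TiB = 1,099,511,627,776 bytes
10,827,600,000,000 / 1,099,511,627,776 = 9.848 TiB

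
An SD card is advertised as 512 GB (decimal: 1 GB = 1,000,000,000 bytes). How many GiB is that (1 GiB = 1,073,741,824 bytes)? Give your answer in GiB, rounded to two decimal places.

476.84 GiB

512 GB × 1,000,000,000 bytes/GB = 512,000,000,000 bytes
1 GiB = 2^30 bytes = 1,073,741,824 bytes
512,000,000,000 / 1,073,741,824 = 476.84 GiB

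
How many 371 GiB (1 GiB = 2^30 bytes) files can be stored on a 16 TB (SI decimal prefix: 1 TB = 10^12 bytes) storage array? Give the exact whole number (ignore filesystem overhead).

40

Capacity: 16 TB = 16,000,000,000,000 bytes
Per item: 371 GiB = 398,358,216,704 bytes
⌊16,000,000,000,000 / 398,358,216,704⌋ = 40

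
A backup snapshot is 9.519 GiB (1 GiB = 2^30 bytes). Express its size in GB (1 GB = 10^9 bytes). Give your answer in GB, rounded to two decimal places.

10.22 GB

9.519 GiB × 1,073,741,824 bytes/GiB = 10,220,948,422.656 bytes
1 GB = 1,000,000,000 bytes
10,220,948,422.656 / 1,000,000,000 = 10.22 GB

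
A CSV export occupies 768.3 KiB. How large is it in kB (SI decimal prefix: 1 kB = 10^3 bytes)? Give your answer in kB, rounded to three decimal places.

786.739 kB

768.3 KiB = 768.3 × 2^10 bytes = 786,739.2 bytes
1 kB = 1,000 bytes
786,739.2 / 1,000 = 786.739 kB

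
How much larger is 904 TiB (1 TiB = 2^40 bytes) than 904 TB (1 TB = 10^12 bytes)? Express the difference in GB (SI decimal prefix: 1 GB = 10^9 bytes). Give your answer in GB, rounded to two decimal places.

89,958.51 GB

904 TiB = 904 × 1,099,511,627,776 = 993,958,511,509,504 bytes
904 TB = 904 × 1,000,000,000,000 = 904,000,000,000,000 bytes
difference = 89,958,511,509,504 bytes
89,958,511,509,504 / 1,000,000,000 = 89,958.51 GB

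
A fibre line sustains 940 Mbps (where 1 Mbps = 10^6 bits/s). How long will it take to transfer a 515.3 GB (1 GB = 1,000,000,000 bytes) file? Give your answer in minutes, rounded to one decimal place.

515.3 GB = 515,300,000,000 bytes = 4,122,400,000,000 bits
940 Mbps = 940,000,000 bits/s
time = 4,122,400,000,000 / 940,000,000 = 4,385.53 s
4,385.53 s / 60 = 73.1 minutes

73.1 minutes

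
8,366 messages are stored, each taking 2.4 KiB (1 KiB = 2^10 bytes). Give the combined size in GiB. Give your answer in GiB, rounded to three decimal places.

0.019 GiB

Total = 8,366 × 2.4 KiB = 20078.4 KiB
= 20078.4 × 1,024 bytes = 20,560,281.6 bytes
1 GiB = 1,073,741,824 bytes
20,560,281.6 / 1,073,741,824 = 0.019 GiB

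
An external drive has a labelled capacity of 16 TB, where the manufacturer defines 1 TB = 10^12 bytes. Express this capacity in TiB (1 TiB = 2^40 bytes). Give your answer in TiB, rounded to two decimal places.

16 TB = 16 × 10^12 bytes = 16,000,000,000,000 bytes
1 TiB = 1,099,511,627,776 bytes
16,000,000,000,000 / 1,099,511,627,776 = 14.55 TiB

14.55 TiB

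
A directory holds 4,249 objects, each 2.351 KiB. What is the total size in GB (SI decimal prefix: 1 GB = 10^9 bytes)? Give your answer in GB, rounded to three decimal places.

0.010 GB

Total = 4,249 × 2.351 KiB = 9989.399 KiB
= 9989.399 × 1,024 bytes = 10,229,144.576 bytes
1 GB = 1,000,000,000 bytes
10,229,144.576 / 1,000,000,000 = 0.010 GB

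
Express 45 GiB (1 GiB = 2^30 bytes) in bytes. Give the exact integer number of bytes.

48,318,382,080 bytes

45 × 1,073,741,824 = 48,318,382,080 bytes  (1 GiB = 2^30 bytes)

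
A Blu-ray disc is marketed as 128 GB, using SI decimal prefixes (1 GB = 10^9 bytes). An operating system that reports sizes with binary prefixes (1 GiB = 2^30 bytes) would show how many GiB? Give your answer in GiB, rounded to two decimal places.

119.21 GiB

128 GB = 128 × 10^9 bytes = 128,000,000,000 bytes
1 GiB = 2^30 bytes = 1,073,741,824 bytes
128,000,000,000 / 1,073,741,824 = 119.21 GiB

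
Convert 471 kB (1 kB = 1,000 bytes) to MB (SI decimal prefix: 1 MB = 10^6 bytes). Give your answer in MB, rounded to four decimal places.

471 kB = 471 × 10^3 bytes = 471,000 bytes
1 MB = 10^6 bytes = 1,000,000 bytes
471,000 / 1,000,000 = 0.4710 MB

0.4710 MB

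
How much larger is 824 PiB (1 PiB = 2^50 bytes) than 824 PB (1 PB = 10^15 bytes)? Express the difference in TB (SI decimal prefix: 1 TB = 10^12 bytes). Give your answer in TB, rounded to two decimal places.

824 PiB = 824 × 1,125,899,906,842,624 = 927,741,523,238,322,176 bytes
824 PB = 824 × 1,000,000,000,000,000 = 824,000,000,000,000,000 bytes
difference = 103,741,523,238,322,176 bytes
103,741,523,238,322,176 / 1,000,000,000,000 = 103,741.52 TB

103,741.52 TB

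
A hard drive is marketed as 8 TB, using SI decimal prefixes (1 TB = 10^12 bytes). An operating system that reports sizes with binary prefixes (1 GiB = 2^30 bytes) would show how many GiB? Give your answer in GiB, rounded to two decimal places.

8 TB = 8 × 10^12 bytes = 8,000,000,000,000 bytes
1 GiB = 2^30 bytes = 1,073,741,824 bytes
8,000,000,000,000 / 1,073,741,824 = 7,450.58 GiB

7,450.58 GiB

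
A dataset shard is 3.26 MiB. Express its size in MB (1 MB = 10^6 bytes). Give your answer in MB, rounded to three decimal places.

3.418 MB

3.26 MiB = 3.26 × 2^20 bytes = 3,418,357.76 bytes
1 MB = 1,000,000 bytes
3,418,357.76 / 1,000,000 = 3.418 MB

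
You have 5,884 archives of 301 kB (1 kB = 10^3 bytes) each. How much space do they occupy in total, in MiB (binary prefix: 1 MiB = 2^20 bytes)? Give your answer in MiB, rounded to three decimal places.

Total = 5,884 × 301 kB = 1,771,084 kB
= 1,771,084 × 1,000 bytes = 1,771,084,000 bytes
1 MiB = 1,048,576 bytes
1,771,084,000 / 1,048,576 = 1,689.037 MiB

1,689.037 MiB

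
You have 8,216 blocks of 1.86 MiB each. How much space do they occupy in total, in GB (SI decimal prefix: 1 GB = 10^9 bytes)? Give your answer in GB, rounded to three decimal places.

Total = 8,216 × 1.86 MiB = 15281.76 MiB
= 15281.76 × 1,048,576 bytes = 16,024,086,773.76 bytes
1 GB = 1,000,000,000 bytes
16,024,086,773.76 / 1,000,000,000 = 16.024 GB

16.024 GB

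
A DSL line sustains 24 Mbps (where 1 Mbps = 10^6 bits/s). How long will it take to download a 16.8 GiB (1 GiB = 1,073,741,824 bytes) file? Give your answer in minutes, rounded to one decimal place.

16.8 GiB = 18,038,862,643.2 bytes = 144,310,901,145.6 bits
24 Mbps = 24,000,000 bits/s
time = 144,310,901,145.6 / 24,000,000 = 6,012.95 s
6,012.95 s / 60 = 100.2 minutes

100.2 minutes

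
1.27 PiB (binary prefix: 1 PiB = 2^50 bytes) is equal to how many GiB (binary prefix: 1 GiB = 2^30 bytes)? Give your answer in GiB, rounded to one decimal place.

1.27 PiB = 1.27 × 2^50 bytes = 1,429,892,881,690,132.48 bytes
1 GiB = 1,073,741,824 bytes
1,429,892,881,690,132.48 / 1,073,741,824 = 1,331,691.5 GiB

1,331,691.5 GiB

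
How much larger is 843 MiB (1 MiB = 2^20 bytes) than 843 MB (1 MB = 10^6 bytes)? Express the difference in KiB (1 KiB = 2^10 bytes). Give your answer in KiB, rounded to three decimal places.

843 MiB = 843 × 1,048,576 = 883,949,568 bytes
843 MB = 843 × 1,000,000 = 843,000,000 bytes
difference = 40,949,568 bytes
40,949,568 / 1,024 = 39,989.813 KiB

39,989.813 KiB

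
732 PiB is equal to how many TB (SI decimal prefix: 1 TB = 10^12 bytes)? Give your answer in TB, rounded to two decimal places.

824,158.73 TB

732 PiB = 732 × 2^50 bytes = 824,158,731,808,800,768 bytes
1 TB = 1,000,000,000,000 bytes
824,158,731,808,800,768 / 1,000,000,000,000 = 824,158.73 TB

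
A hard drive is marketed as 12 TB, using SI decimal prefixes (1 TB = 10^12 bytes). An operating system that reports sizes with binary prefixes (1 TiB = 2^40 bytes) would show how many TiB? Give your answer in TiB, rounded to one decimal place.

12 TB × 1,000,000,000,000 bytes/TB = 12,000,000,000,000 bytes
1 TiB = 1,099,511,627,776 bytes
12,000,000,000,000 / 1,099,511,627,776 = 10.9 TiB

10.9 TiB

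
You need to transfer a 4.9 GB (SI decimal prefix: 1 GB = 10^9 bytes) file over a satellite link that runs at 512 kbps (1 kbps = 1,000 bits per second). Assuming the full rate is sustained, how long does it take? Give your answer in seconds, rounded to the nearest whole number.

4.9 GB = 4,900,000,000 bytes = 39,200,000,000 bits
512 kbps = 512,000 bits/s
time = 39,200,000,000 / 512,000 = 76,563 s

76,563 seconds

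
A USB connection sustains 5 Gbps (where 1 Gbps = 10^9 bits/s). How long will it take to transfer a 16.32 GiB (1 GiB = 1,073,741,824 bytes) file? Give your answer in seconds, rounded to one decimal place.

28.0 seconds

16.32 GiB = 17,523,466,567.68 bytes = 140,187,732,541.44 bits
5 Gbps = 5,000,000,000 bits/s
time = 140,187,732,541.44 / 5,000,000,000 = 28.0 s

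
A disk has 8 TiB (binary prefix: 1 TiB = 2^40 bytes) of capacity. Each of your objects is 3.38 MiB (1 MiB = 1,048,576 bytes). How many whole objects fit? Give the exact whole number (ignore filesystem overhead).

2,481,836

Capacity: 8 TiB = 8,796,093,022,208 bytes
Per item: 3.38 MiB = 3,544,186.88 bytes
⌊8,796,093,022,208 / 3,544,186.88⌋ = 2,481,836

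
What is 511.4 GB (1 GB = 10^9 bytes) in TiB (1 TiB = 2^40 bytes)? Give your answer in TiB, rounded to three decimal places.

0.465 TiB

511.4 GB = 511.4 × 10^9 bytes = 511,400,000,000 bytes
1 TiB = 1,099,511,627,776 bytes
511,400,000,000 / 1,099,511,627,776 = 0.465 TiB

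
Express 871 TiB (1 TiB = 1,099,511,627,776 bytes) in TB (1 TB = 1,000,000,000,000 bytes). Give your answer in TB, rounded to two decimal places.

871 TiB = 871 × 2^40 bytes = 957,674,627,792,896 bytes
1 TB = 10^12 bytes = 1,000,000,000,000 bytes
957,674,627,792,896 / 1,000,000,000,000 = 957.67 TB

957.67 TB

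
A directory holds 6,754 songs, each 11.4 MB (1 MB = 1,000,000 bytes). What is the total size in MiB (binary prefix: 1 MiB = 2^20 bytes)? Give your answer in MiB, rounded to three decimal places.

73,428.726 MiB

Total = 6,754 × 11.4 MB = 76995.6 MB
= 76995.6 × 1,000,000 bytes = 76,995,600,000 bytes
1 MiB = 1,048,576 bytes
76,995,600,000 / 1,048,576 = 73,428.726 MiB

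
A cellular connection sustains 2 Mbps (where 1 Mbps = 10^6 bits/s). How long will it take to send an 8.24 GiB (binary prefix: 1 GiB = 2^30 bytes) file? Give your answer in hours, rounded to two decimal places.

9.83 hours

8.24 GiB = 8,847,632,629.76 bytes = 70,781,061,038.08 bits
2 Mbps = 2,000,000 bits/s
time = 70,781,061,038.08 / 2,000,000 = 35,390.5305 s
35,390.5305 s / 3600 = 9.83 hours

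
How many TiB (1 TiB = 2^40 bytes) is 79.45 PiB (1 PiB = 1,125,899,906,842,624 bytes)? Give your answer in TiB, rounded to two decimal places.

81,356.80 TiB

79.45 PiB × 1,125,899,906,842,624 bytes/PiB = 89,452,747,598,646,476.8 bytes
1 TiB = 2^40 bytes = 1,099,511,627,776 bytes
89,452,747,598,646,476.8 / 1,099,511,627,776 = 81,356.80 TiB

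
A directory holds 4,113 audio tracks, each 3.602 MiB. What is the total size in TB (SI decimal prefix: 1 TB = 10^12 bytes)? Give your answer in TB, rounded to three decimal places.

Total = 4,113 × 3.602 MiB = 14815.026 MiB
= 14815.026 × 1,048,576 bytes = 15,534,680,702.976 bytes
1 TB = 1,000,000,000,000 bytes
15,534,680,702.976 / 1,000,000,000,000 = 0.016 TB

0.016 TB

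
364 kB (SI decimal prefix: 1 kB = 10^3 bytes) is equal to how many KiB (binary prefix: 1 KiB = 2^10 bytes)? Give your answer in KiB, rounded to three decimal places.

355.469 KiB

364 kB = 364 × 10^3 bytes = 364,000 bytes
1 KiB = 2^10 bytes = 1,024 bytes
364,000 / 1,024 = 355.469 KiB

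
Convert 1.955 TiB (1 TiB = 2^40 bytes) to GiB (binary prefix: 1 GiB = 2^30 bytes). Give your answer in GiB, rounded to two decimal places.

2,001.92 GiB

1.955 TiB = 1.955 × 2^40 bytes = 2,149,545,232,302.08 bytes
1 GiB = 1,073,741,824 bytes
2,149,545,232,302.08 / 1,073,741,824 = 2,001.92 GiB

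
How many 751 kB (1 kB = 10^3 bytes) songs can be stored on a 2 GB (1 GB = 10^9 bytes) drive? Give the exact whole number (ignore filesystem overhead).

2,663

Capacity: 2 GB = 2,000,000,000 bytes
Per item: 751 kB = 751,000 bytes
⌊2,000,000,000 / 751,000⌋ = 2,663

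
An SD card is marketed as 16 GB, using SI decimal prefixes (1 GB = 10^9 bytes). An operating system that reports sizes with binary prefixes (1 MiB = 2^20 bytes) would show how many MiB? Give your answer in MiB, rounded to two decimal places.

16 GB × 1,000,000,000 bytes/GB = 16,000,000,000 bytes
1 MiB = 2^20 bytes = 1,048,576 bytes
16,000,000,000 / 1,048,576 = 15,258.79 MiB

15,258.79 MiB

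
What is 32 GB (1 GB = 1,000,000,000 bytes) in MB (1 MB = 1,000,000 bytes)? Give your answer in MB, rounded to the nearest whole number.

32,000 MB

32 GB = 32 × 10^9 bytes = 32,000,000,000 bytes
1 MB = 10^6 bytes = 1,000,000 bytes
32,000,000,000 / 1,000,000 = 32,000 MB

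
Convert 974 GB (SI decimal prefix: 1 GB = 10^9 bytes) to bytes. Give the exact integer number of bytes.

974,000,000,000 bytes

974 × 1,000,000,000 = 974,000,000,000 bytes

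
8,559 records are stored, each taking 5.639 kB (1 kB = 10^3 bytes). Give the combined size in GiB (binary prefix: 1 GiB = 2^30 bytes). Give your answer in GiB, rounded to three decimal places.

0.045 GiB

Total = 8,559 × 5.639 kB = 48264.201 kB
= 48264.201 × 1,000 bytes = 48,264,201 bytes
1 GiB = 1,073,741,824 bytes
48,264,201 / 1,073,741,824 = 0.045 GiB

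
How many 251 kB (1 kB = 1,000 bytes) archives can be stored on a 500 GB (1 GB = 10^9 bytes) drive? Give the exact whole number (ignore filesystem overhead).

1,992,031

Capacity: 500 GB = 500,000,000,000 bytes
Per item: 251 kB = 251,000 bytes
⌊500,000,000,000 / 251,000⌋ = 1,992,031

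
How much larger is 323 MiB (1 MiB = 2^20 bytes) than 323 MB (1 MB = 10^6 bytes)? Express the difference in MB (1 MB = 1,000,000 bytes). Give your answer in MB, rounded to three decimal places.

323 MiB = 323 × 1,048,576 = 338,690,048 bytes
323 MB = 323 × 1,000,000 = 323,000,000 bytes
difference = 15,690,048 bytes
15,690,048 / 1,000,000 = 15.690 MB

15.690 MB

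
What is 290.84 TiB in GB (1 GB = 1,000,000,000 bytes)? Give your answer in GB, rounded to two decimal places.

319,781.96 GB

290.84 TiB = 290.84 × 2^40 bytes = 319,781,961,822,371.84 bytes
1 GB = 10^9 bytes = 1,000,000,000 bytes
319,781,961,822,371.84 / 1,000,000,000 = 319,781.96 GB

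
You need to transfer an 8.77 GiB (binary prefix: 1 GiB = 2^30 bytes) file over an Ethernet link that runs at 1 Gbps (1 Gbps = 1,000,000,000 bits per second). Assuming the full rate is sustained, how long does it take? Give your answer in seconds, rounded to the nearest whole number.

75 seconds

8.77 GiB = 9,416,715,796.48 bytes = 75,333,726,371.84 bits
1 Gbps = 1,000,000,000 bits/s
time = 75,333,726,371.84 / 1,000,000,000 = 75 s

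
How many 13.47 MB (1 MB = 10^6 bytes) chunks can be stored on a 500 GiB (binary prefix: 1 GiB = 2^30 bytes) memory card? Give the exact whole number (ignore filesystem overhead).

39,856

Capacity: 500 GiB = 536,870,912,000 bytes
Per item: 13.47 MB = 13,470,000 bytes
⌊536,870,912,000 / 13,470,000⌋ = 39,856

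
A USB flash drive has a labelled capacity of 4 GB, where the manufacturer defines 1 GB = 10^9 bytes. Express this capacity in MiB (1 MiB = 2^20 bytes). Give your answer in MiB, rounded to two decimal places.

4 GB = 4 × 10^9 bytes = 4,000,000,000 bytes
1 MiB = 1,048,576 bytes
4,000,000,000 / 1,048,576 = 3,814.70 MiB

3,814.70 MiB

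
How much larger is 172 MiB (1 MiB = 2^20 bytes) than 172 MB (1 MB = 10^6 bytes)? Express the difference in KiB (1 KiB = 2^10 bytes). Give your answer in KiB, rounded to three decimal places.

172 MiB = 172 × 1,048,576 = 180,355,072 bytes
172 MB = 172 × 1,000,000 = 172,000,000 bytes
difference = 8,355,072 bytes
8,355,072 / 1,024 = 8,159.250 KiB

8,159.250 KiB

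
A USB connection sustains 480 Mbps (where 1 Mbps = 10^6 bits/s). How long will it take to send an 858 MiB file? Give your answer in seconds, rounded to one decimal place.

858 MiB = 899,678,208 bytes = 7,197,425,664 bits
480 Mbps = 480,000,000 bits/s
time = 7,197,425,664 / 480,000,000 = 15.0 s

15.0 seconds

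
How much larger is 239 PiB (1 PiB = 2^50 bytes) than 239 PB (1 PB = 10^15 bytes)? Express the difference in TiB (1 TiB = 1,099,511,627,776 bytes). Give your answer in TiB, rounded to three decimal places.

27,366.766 TiB

239 PiB = 239 × 1,125,899,906,842,624 = 269,090,077,735,387,136 bytes
239 PB = 239 × 1,000,000,000,000,000 = 239,000,000,000,000,000 bytes
difference = 30,090,077,735,387,136 bytes
30,090,077,735,387,136 / 1,099,511,627,776 = 27,366.766 TiB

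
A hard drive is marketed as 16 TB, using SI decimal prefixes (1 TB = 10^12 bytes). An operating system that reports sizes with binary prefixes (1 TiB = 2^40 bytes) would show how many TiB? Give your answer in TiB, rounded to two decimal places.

14.55 TiB

16 TB = 16 × 10^12 bytes = 16,000,000,000,000 bytes
1 TiB = 1,099,511,627,776 bytes
16,000,000,000,000 / 1,099,511,627,776 = 14.55 TiB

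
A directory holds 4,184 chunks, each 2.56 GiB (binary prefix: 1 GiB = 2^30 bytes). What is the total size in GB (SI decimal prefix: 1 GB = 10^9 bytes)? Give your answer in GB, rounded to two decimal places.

Total = 4,184 × 2.56 GiB = 10711.04 GiB
= 10711.04 × 1,073,741,824 bytes = 11,500,891,626,536.96 bytes
1 GB = 1,000,000,000 bytes
11,500,891,626,536.96 / 1,000,000,000 = 11,500.89 GB

11,500.89 GB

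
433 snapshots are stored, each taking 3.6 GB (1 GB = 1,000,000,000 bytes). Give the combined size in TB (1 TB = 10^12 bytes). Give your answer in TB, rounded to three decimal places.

1.559 TB

Total = 433 × 3.6 GB = 1558.8 GB
= 1558.8 × 1,000,000,000 bytes = 1,558,800,000,000 bytes
1 TB = 1,000,000,000,000 bytes
1,558,800,000,000 / 1,000,000,000,000 = 1.559 TB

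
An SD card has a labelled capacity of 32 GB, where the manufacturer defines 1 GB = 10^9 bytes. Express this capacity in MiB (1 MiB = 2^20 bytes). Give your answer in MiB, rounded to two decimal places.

30,517.58 MiB

32 GB × 1,000,000,000 bytes/GB = 32,000,000,000 bytes
1 MiB = 1,048,576 bytes
32,000,000,000 / 1,048,576 = 30,517.58 MiB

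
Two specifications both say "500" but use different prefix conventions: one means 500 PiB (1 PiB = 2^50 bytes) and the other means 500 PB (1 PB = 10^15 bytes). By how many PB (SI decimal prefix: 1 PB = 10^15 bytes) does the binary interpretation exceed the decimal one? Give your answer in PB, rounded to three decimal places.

500 PiB = 500 × 1,125,899,906,842,624 = 562,949,953,421,312,000 bytes
500 PB = 500 × 1,000,000,000,000,000 = 500,000,000,000,000,000 bytes
difference = 62,949,953,421,312,000 bytes
62,949,953,421,312,000 / 1,000,000,000,000,000 = 62.950 PB

62.950 PB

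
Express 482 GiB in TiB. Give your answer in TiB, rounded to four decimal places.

0.4707 TiB

482 GiB = 482 × 2^30 bytes = 517,543,559,168 bytes
1 TiB = 1,099,511,627,776 bytes
517,543,559,168 / 1,099,511,627,776 = 0.4707 TiB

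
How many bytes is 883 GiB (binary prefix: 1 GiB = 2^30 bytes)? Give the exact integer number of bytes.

883 × 1,073,741,824 = 948,114,030,592 bytes  (1 GiB = 2^30 bytes)

948,114,030,592 bytes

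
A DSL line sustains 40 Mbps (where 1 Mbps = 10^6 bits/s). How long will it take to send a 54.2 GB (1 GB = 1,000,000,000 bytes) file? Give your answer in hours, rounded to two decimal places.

54.2 GB = 54,200,000,000 bytes = 433,600,000,000 bits
40 Mbps = 40,000,000 bits/s
time = 433,600,000,000 / 40,000,000 = 10,840.0000 s
10,840.0000 s / 3600 = 3.01 hours

3.01 hours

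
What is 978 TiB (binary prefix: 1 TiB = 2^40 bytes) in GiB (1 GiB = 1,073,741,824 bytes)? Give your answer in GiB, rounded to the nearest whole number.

1,001,472 GiB

978 TiB = 978 × 2^40 bytes = 1,075,322,371,964,928 bytes
1 GiB = 2^30 bytes = 1,073,741,824 bytes
1,075,322,371,964,928 / 1,073,741,824 = 1,001,472 GiB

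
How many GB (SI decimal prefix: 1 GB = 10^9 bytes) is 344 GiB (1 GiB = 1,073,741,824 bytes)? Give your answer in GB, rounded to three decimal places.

369.367 GB

344 GiB = 344 × 2^30 bytes = 369,367,187,456 bytes
1 GB = 1,000,000,000 bytes
369,367,187,456 / 1,000,000,000 = 369.367 GB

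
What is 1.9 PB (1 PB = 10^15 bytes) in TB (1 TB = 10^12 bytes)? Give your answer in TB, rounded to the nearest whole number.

1,900 TB

1.9 PB × 1,000,000,000,000,000 bytes/PB = 1,900,000,000,000,000 bytes
1 TB = 1,000,000,000,000 bytes
1,900,000,000,000,000 / 1,000,000,000,000 = 1,900 TB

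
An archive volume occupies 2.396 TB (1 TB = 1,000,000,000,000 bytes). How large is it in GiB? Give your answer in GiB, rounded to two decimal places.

2,231.45 GiB

2.396 TB = 2.396 × 10^12 bytes = 2,396,000,000,000 bytes
1 GiB = 2^30 bytes = 1,073,741,824 bytes
2,396,000,000,000 / 1,073,741,824 = 2,231.45 GiB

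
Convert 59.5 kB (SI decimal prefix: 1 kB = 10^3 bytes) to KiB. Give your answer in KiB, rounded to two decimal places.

59.5 kB = 59.5 × 10^3 bytes = 59,500 bytes
1 KiB = 2^10 bytes = 1,024 bytes
59,500 / 1,024 = 58.11 KiB

58.11 KiB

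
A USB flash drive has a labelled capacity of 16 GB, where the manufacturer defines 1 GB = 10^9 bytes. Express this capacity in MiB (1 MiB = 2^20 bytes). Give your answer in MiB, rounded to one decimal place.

16 GB × 1,000,000,000 bytes/GB = 16,000,000,000 bytes
1 MiB = 2^20 bytes = 1,048,576 bytes
16,000,000,000 / 1,048,576 = 15,258.8 MiB

15,258.8 MiB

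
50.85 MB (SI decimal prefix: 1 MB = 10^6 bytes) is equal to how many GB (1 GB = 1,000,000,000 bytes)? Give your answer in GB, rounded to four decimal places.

50.85 MB × 1,000,000 bytes/MB = 50,850,000 bytes
1 GB = 1,000,000,000 bytes
50,850,000 / 1,000,000,000 = 0.0509 GB

0.0509 GB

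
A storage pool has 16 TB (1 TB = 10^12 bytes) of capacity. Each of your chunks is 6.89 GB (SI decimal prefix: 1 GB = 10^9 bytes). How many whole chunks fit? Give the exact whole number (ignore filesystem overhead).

Capacity: 16 TB = 16,000,000,000,000 bytes
Per item: 6.89 GB = 6,890,000,000 bytes
⌊16,000,000,000,000 / 6,890,000,000⌋ = 2,322

2,322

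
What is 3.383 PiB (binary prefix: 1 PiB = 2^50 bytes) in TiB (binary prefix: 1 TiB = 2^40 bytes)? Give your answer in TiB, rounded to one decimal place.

3.383 PiB × 1,125,899,906,842,624 bytes/PiB = 3,808,919,384,848,596.992 bytes
1 TiB = 1,099,511,627,776 bytes
3,808,919,384,848,596.992 / 1,099,511,627,776 = 3,464.2 TiB

3,464.2 TiB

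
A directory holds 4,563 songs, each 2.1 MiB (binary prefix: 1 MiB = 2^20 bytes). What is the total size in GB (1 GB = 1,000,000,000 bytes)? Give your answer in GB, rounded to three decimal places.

10.048 GB

Total = 4,563 × 2.1 MiB = 9582.3 MiB
= 9582.3 × 1,048,576 bytes = 10,047,769,804.8 bytes
1 GB = 1,000,000,000 bytes
10,047,769,804.8 / 1,000,000,000 = 10.048 GB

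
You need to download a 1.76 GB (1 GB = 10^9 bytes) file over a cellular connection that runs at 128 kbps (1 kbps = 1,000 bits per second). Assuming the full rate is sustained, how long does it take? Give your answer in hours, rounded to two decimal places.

30.56 hours

1.76 GB = 1,760,000,000 bytes = 14,080,000,000 bits
128 kbps = 128,000 bits/s
time = 14,080,000,000 / 128,000 = 110,000.0000 s
110,000.0000 s / 3600 = 30.56 hours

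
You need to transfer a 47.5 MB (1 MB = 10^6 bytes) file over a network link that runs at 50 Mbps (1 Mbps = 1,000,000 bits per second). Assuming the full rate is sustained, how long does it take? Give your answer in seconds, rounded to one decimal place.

47.5 MB = 47,500,000 bytes = 380,000,000 bits
50 Mbps = 50,000,000 bits/s
time = 380,000,000 / 50,000,000 = 7.6 s

7.6 seconds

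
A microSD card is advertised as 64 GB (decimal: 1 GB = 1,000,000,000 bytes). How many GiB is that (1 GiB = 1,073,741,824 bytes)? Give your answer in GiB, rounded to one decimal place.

64 GB = 64 × 10^9 bytes = 64,000,000,000 bytes
1 GiB = 2^30 bytes = 1,073,741,824 bytes
64,000,000,000 / 1,073,741,824 = 59.6 GiB

59.6 GiB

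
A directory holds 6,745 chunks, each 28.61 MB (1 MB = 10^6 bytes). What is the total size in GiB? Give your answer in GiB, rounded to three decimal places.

179.721 GiB

Total = 6,745 × 28.61 MB = 192974.45 MB
= 192974.45 × 1,000,000 bytes = 192,974,450,000 bytes
1 GiB = 1,073,741,824 bytes
192,974,450,000 / 1,073,741,824 = 179.721 GiB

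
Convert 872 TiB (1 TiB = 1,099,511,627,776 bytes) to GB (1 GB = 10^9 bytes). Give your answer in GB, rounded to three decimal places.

872 TiB = 872 × 2^40 bytes = 958,774,139,420,672 bytes
1 GB = 10^9 bytes = 1,000,000,000 bytes
958,774,139,420,672 / 1,000,000,000 = 958,774.139 GB

958,774.139 GB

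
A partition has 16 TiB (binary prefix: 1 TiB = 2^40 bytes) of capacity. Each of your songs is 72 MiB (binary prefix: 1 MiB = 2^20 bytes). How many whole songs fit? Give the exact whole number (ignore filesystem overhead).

233,016

Capacity: 16 TiB = 17,592,186,044,416 bytes
Per item: 72 MiB = 75,497,472 bytes
⌊17,592,186,044,416 / 75,497,472⌋ = 233,016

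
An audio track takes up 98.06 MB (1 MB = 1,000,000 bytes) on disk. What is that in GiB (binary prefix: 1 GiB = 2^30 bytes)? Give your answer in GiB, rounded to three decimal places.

98.06 MB = 98.06 × 10^6 bytes = 98,060,000 bytes
1 GiB = 2^30 bytes = 1,073,741,824 bytes
98,060,000 / 1,073,741,824 = 0.091 GiB

0.091 GiB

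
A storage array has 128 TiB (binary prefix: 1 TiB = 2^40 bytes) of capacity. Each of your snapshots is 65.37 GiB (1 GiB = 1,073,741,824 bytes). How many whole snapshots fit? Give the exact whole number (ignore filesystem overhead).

Capacity: 128 TiB = 140,737,488,355,328 bytes
Per item: 65.37 GiB = 70,190,503,034.88 bytes
⌊140,737,488,355,328 / 70,190,503,034.88⌋ = 2,005

2,005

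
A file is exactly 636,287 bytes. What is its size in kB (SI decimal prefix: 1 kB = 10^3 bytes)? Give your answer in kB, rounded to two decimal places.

636,287 bytes given.
1 kB = 1,000 bytes
636,287 / 1,000 = 636.29 kB

636.29 kB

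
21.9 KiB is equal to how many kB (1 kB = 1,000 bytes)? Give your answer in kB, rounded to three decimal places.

22.426 kB

21.9 KiB × 1,024 bytes/KiB = 22,425.6 bytes
1 kB = 10^3 bytes = 1,000 bytes
22,425.6 / 1,000 = 22.426 kB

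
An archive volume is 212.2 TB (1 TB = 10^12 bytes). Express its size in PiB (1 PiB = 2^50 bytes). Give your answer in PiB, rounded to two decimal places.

212.2 TB × 1,000,000,000,000 bytes/TB = 212,200,000,000,000 bytes
1 PiB = 1,125,899,906,842,624 bytes
212,200,000,000,000 / 1,125,899,906,842,624 = 0.19 PiB

0.19 PiB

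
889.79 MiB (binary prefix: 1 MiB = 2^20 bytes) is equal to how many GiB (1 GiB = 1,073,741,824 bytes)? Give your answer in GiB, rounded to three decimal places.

889.79 MiB × 1,048,576 bytes/MiB = 933,012,439.04 bytes
1 GiB = 2^30 bytes = 1,073,741,824 bytes
933,012,439.04 / 1,073,741,824 = 0.869 GiB

0.869 GiB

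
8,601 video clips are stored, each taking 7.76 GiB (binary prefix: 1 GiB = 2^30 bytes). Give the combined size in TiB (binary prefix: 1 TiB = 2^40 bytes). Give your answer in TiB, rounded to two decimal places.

Total = 8,601 × 7.76 GiB = 66743.76 GiB
= 66743.76 × 1,073,741,824 bytes = 71,665,566,603,018.24 bytes
1 TiB = 1,099,511,627,776 bytes
71,665,566,603,018.24 / 1,099,511,627,776 = 65.18 TiB

65.18 TiB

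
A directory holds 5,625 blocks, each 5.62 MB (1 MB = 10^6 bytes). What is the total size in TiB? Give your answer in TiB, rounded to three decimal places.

Total = 5,625 × 5.62 MB = 31612.5 MB
= 31612.5 × 1,000,000 bytes = 31,612,500,000 bytes
1 TiB = 1,099,511,627,776 bytes
31,612,500,000 / 1,099,511,627,776 = 0.029 TiB

0.029 TiB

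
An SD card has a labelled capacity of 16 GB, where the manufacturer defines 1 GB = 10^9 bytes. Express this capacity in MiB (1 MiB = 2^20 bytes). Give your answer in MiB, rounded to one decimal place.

16 GB × 1,000,000,000 bytes/GB = 16,000,000,000 bytes
1 MiB = 1,048,576 bytes
16,000,000,000 / 1,048,576 = 15,258.8 MiB

15,258.8 MiB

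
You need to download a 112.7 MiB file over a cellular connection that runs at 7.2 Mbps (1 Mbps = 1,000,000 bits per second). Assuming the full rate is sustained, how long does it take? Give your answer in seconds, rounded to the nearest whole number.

112.7 MiB = 118,174,515.2 bytes = 945,396,121.6 bits
7.2 Mbps = 7,200,000 bits/s
time = 945,396,121.6 / 7,200,000 = 131 s

131 seconds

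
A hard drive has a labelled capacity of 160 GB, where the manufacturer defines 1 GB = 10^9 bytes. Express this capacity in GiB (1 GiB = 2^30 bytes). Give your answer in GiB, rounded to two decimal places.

149.01 GiB

160 GB = 160 × 10^9 bytes = 160,000,000,000 bytes
1 GiB = 1,073,741,824 bytes
160,000,000,000 / 1,073,741,824 = 149.01 GiB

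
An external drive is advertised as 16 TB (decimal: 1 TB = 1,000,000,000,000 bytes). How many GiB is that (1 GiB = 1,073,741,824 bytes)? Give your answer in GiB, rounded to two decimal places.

16 TB × 1,000,000,000,000 bytes/TB = 16,000,000,000,000 bytes
1 GiB = 1,073,741,824 bytes
16,000,000,000,000 / 1,073,741,824 = 14,901.16 GiB

14,901.16 GiB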